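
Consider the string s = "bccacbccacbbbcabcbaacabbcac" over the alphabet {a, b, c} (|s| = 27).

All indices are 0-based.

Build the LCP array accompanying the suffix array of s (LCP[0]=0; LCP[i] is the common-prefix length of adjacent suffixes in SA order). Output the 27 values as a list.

[0, 1, 2, 1, 2, 2, 3, 0, 1, 2, 4, 1, 3, 2, 2, 6, 0, 1, 3, 2, 3, 4, 1, 2, 2, 1, 5]

rank | idx | suffix
   0 |  18 | aacabbcac
   1 |  21 | abbcac
   2 |  14 | abcbaacabbcac
   3 |  25 | ac
   4 |  19 | acabbcac
   5 |   8 | acbbbcabcbaacabbcac
   6 |   3 | acbccacbbbcabcbaacabbcac
   7 |  17 | baacabbcac
   8 |  10 | bbbcabcbaacabbcac
   9 |  11 | bbcabcbaacabbcac
  10 |  22 | bbcac
  11 |  12 | bcabcbaacabbcac
  12 |  23 | bcac
  13 |  15 | bcbaacabbcac
  14 |   5 | bccacbbbcabcbaacabbcac
  15 |   0 | bccacbccacbbbcabcbaacabbcac
  16 |  26 | c
  17 |  20 | cabbcac
  18 |  13 | cabcbaacabbcac
  19 |  24 | cac
  20 |   7 | cacbbbcabcbaacabbcac
  21 |   2 | cacbccacbbbcabcbaacabbcac
  22 |  16 | cbaacabbcac
  23 |   9 | cbbbcabcbaacabbcac
  24 |   4 | cbccacbbbcabcbaacabbcac
  25 |   6 | ccacbbbcabcbaacabbcac
  26 |   1 | ccacbccacbbbcabcbaacabbcac

SA = [18, 21, 14, 25, 19, 8, 3, 17, 10, 11, 22, 12, 23, 15, 5, 0, 26, 20, 13, 24, 7, 2, 16, 9, 4, 6, 1]
rank  pair      lcp
   1  s[18:],s[21:]  1  'a'
   2  s[21:],s[14:]  2  'ab'
   3  s[14:],s[25:]  1  'a'
   4  s[25:],s[19:]  2  'ac'
   5  s[19:],s[8:]  2  'ac'
   6  s[8:],s[3:]  3  'acb'
   7  s[3:],s[17:]  0  ''
   8  s[17:],s[10:]  1  'b'
   9  s[10:],s[11:]  2  'bb'
  10  s[11:],s[22:]  4  'bbca'
  11  s[22:],s[12:]  1  'b'
  12  s[12:],s[23:]  3  'bca'
  13  s[23:],s[15:]  2  'bc'
  14  s[15:],s[5:]  2  'bc'
  15  s[5:],s[0:]  6  'bccacb'
  16  s[0:],s[26:]  0  ''
  17  s[26:],s[20:]  1  'c'
  18  s[20:],s[13:]  3  'cab'
  19  s[13:],s[24:]  2  'ca'
  20  s[24:],s[7:]  3  'cac'
  21  s[7:],s[2:]  4  'cacb'
  22  s[2:],s[16:]  1  'c'
  23  s[16:],s[9:]  2  'cb'
  24  s[9:],s[4:]  2  'cb'
  25  s[4:],s[6:]  1  'c'
  26  s[6:],s[1:]  5  'ccacb'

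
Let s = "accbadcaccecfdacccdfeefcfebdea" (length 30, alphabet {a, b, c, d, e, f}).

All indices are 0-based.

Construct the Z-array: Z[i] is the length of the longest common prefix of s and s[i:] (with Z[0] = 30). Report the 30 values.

[30, 0, 0, 0, 1, 0, 0, 3, 0, 0, 0, 0, 0, 0, 3, 0, 0, 0, 0, 0, 0, 0, 0, 0, 0, 0, 0, 0, 0, 1]

Z[0]=30
i=1: outside box; Z[1]=0
i=2: outside box; Z[2]=0
i=3: outside box; Z[3]=0
i=4: outside box; Z[4]=1 extend→box=[4,5)
i=5: outside box; Z[5]=0
i=6: outside box; Z[6]=0
i=7: outside box; Z[7]=3 extend→box=[7,10)
i=8: min(r-i=2, Z[1]=0)=0; Z[8]=0
i=9: min(r-i=1, Z[2]=0)=0; Z[9]=0
i=10: outside box; Z[10]=0
i=11: outside box; Z[11]=0
i=12: outside box; Z[12]=0
i=13: outside box; Z[13]=0
i=14: outside box; Z[14]=3 extend→box=[14,17)
i=15: min(r-i=2, Z[1]=0)=0; Z[15]=0
i=16: min(r-i=1, Z[2]=0)=0; Z[16]=0
i=17: outside box; Z[17]=0
i=18: outside box; Z[18]=0
i=19: outside box; Z[19]=0
i=20: outside box; Z[20]=0
i=21: outside box; Z[21]=0
i=22: outside box; Z[22]=0
i=23: outside box; Z[23]=0
i=24: outside box; Z[24]=0
i=25: outside box; Z[25]=0
i=26: outside box; Z[26]=0
i=27: outside box; Z[27]=0
i=28: outside box; Z[28]=0
i=29: outside box; Z[29]=1 extend→box=[29,30)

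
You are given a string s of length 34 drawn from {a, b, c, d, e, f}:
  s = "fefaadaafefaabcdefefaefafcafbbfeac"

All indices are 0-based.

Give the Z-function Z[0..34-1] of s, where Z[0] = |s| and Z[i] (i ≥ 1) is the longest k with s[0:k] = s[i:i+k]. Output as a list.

Z[0]=34
i=1: i≥r, start 0; Z[1]=0
i=2: i≥r, start 0; Z[2]=1 scan→box=[2,3)
i=3: i≥r, start 0; Z[3]=0
i=4: i≥r, start 0; Z[4]=0
i=5: i≥r, start 0; Z[5]=0
i=6: i≥r, start 0; Z[6]=0
i=7: i≥r, start 0; Z[7]=0
i=8: i≥r, start 0; Z[8]=5 scan→box=[8,13)
i=9: min(r-i=4, Z[1]=0)=0; Z[9]=0
i=10: min(r-i=3, Z[2]=1)=1; Z[10]=1
i=11: min(r-i=2, Z[3]=0)=0; Z[11]=0
i=12: min(r-i=1, Z[4]=0)=0; Z[12]=0
i=13: i≥r, start 0; Z[13]=0
i=14: i≥r, start 0; Z[14]=0
i=15: i≥r, start 0; Z[15]=0
i=16: i≥r, start 0; Z[16]=0
i=17: i≥r, start 0; Z[17]=4 scan→box=[17,21)
i=18: min(r-i=3, Z[1]=0)=0; Z[18]=0
i=19: min(r-i=2, Z[2]=1)=1; Z[19]=1
i=20: min(r-i=1, Z[3]=0)=0; Z[20]=0
i=21: i≥r, start 0; Z[21]=0
i=22: i≥r, start 0; Z[22]=1 scan→box=[22,23)
i=23: i≥r, start 0; Z[23]=0
i=24: i≥r, start 0; Z[24]=1 scan→box=[24,25)
i=25: i≥r, start 0; Z[25]=0
i=26: i≥r, start 0; Z[26]=0
i=27: i≥r, start 0; Z[27]=1 scan→box=[27,28)
i=28: i≥r, start 0; Z[28]=0
i=29: i≥r, start 0; Z[29]=0
i=30: i≥r, start 0; Z[30]=2 scan→box=[30,32)
i=31: min(r-i=1, Z[1]=0)=0; Z[31]=0
i=32: i≥r, start 0; Z[32]=0
i=33: i≥r, start 0; Z[33]=0

[34, 0, 1, 0, 0, 0, 0, 0, 5, 0, 1, 0, 0, 0, 0, 0, 0, 4, 0, 1, 0, 0, 1, 0, 1, 0, 0, 1, 0, 0, 2, 0, 0, 0]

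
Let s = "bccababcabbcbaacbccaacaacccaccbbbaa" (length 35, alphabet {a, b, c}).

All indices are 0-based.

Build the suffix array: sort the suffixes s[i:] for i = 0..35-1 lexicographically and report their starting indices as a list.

rank→(start, suffix):
  0 → (34, 'a')
  1 → (33, 'aa')
  2 → (19, 'aacaacccaccbbbaa')
  3 → (13, 'aacbccaacaacccaccbbbaa')
  4 → (22, 'aacccaccbbbaa')
  5 → (3, 'ababcabbcbaacbccaacaacccaccbbbaa')
  6 → (8, 'abbcbaacbccaacaacccaccbbbaa')
  7 → (5, 'abcabbcbaacbccaacaacccaccbbbaa')
  8 → (20, 'acaacccaccbbbaa')
  9 → (14, 'acbccaacaacccaccbbbaa')
  10 → (27, 'accbbbaa')
  11 → (23, 'acccaccbbbaa')
  12 → (32, 'baa')
  13 → (12, 'baacbccaacaacccaccbbbaa')
  14 → (4, 'babcabbcbaacbccaacaacccaccbbbaa')
  15 → (31, 'bbaa')
  16 → (30, 'bbbaa')
  17 → (9, 'bbcbaacbccaacaacccaccbbbaa')
  18 → (6, 'bcabbcbaacbccaacaacccaccbbbaa')
  19 → (10, 'bcbaacbccaacaacccaccbbbaa')
  20 → (16, 'bccaacaacccaccbbbaa')
  21 → (0, 'bccababcabbcbaacbccaacaacccaccbbbaa')
  22 → (18, 'caacaacccaccbbbaa')
  23 → (21, 'caacccaccbbbaa')
  24 → (2, 'cababcabbcbaacbccaacaacccaccbbbaa')
  25 → (7, 'cabbcbaacbccaacaacccaccbbbaa')
  26 → (26, 'caccbbbaa')
  27 → (11, 'cbaacbccaacaacccaccbbbaa')
  28 → (29, 'cbbbaa')
  29 → (15, 'cbccaacaacccaccbbbaa')
  30 → (17, 'ccaacaacccaccbbbaa')
  31 → (1, 'ccababcabbcbaacbccaacaacccaccbbbaa')
  32 → (25, 'ccaccbbbaa')
  33 → (28, 'ccbbbaa')
  34 → (24, 'cccaccbbbaa')

[34, 33, 19, 13, 22, 3, 8, 5, 20, 14, 27, 23, 32, 12, 4, 31, 30, 9, 6, 10, 16, 0, 18, 21, 2, 7, 26, 11, 29, 15, 17, 1, 25, 28, 24]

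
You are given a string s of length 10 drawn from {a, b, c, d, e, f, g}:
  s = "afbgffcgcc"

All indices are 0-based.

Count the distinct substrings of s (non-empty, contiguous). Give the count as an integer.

50

rank | idx | suffix
   0 |   0 | afbgffcgcc
   1 |   2 | bgffcgcc
   2 |   9 | c
   3 |   8 | cc
   4 |   6 | cgcc
   5 |   1 | fbgffcgcc
   6 |   5 | fcgcc
   7 |   4 | ffcgcc
   8 |   7 | gcc
   9 |   3 | gffcgcc

SA = [0, 2, 9, 8, 6, 1, 5, 4, 7, 3]
i: (SA[i-1],SA[i]) lcp shared
  1: (0,2) 0 ''
  2: (2,9) 0 ''
  3: (9,8) 1 'c'
  4: (8,6) 1 'c'
  5: (6,1) 0 ''
  6: (1,5) 1 'f'
  7: (5,4) 1 'f'
  8: (4,7) 0 ''
  9: (7,3) 1 'g'

n(n+1)/2 = 10·11/2 = 55
Σ LCP = 0 + 0 + 0 + 1 + 1 + 0 + 1 + 1 + 0 + 1 = 5
distinct = 55 − 5 = 50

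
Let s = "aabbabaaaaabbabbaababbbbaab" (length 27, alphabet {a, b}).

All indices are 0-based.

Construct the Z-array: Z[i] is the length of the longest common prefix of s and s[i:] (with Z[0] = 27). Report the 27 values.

Z[0]=27
i=1: i≥r, start 0; Z[1]=1 grow→box=[1,2)
i=2: i≥r, start 0; Z[2]=0
i=3: i≥r, start 0; Z[3]=0
i=4: i≥r, start 0; Z[4]=1 grow→box=[4,5)
i=5: i≥r, start 0; Z[5]=0
i=6: i≥r, start 0; Z[6]=2 grow→box=[6,8)
i=7: min(r-i=1, Z[1]=1)=1; Z[7]=2 grow→box=[7,9)
i=8: min(r-i=1, Z[1]=1)=1; Z[8]=2 grow→box=[8,10)
i=9: min(r-i=1, Z[1]=1)=1; Z[9]=6 grow→box=[9,15)
i=10: min(r-i=5, Z[1]=1)=1; Z[10]=1
i=11: min(r-i=4, Z[2]=0)=0; Z[11]=0
i=12: min(r-i=3, Z[3]=0)=0; Z[12]=0
i=13: min(r-i=2, Z[4]=1)=1; Z[13]=1
i=14: min(r-i=1, Z[5]=0)=0; Z[14]=0
i=15: i≥r, start 0; Z[15]=0
i=16: i≥r, start 0; Z[16]=3 grow→box=[16,19)
i=17: min(r-i=2, Z[1]=1)=1; Z[17]=1
i=18: min(r-i=1, Z[2]=0)=0; Z[18]=0
i=19: i≥r, start 0; Z[19]=1 grow→box=[19,20)
i=20: i≥r, start 0; Z[20]=0
i=21: i≥r, start 0; Z[21]=0
i=22: i≥r, start 0; Z[22]=0
i=23: i≥r, start 0; Z[23]=0
i=24: i≥r, start 0; Z[24]=3 grow→box=[24,27)
i=25: min(r-i=2, Z[1]=1)=1; Z[25]=1
i=26: min(r-i=1, Z[2]=0)=0; Z[26]=0

[27, 1, 0, 0, 1, 0, 2, 2, 2, 6, 1, 0, 0, 1, 0, 0, 3, 1, 0, 1, 0, 0, 0, 0, 3, 1, 0]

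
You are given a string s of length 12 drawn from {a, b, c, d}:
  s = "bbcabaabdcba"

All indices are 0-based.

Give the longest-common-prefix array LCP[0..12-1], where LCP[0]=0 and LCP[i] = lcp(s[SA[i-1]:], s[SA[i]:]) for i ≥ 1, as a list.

rank | idx | suffix
   0 |  11 | a
   1 |   5 | aabdcba
   2 |   3 | abaabdcba
   3 |   6 | abdcba
   4 |  10 | ba
   5 |   4 | baabdcba
   6 |   0 | bbcabaabdcba
   7 |   1 | bcabaabdcba
   8 |   7 | bdcba
   9 |   2 | cabaabdcba
  10 |   9 | cba
  11 |   8 | dcba

SA = [11, 5, 3, 6, 10, 4, 0, 1, 7, 2, 9, 8]
rank  pair      lcp
   1  s[11:],s[5:]  1  'a'
   2  s[5:],s[3:]  1  'a'
   3  s[3:],s[6:]  2  'ab'
   4  s[6:],s[10:]  0  ''
   5  s[10:],s[4:]  2  'ba'
   6  s[4:],s[0:]  1  'b'
   7  s[0:],s[1:]  1  'b'
   8  s[1:],s[7:]  1  'b'
   9  s[7:],s[2:]  0  ''
  10  s[2:],s[9:]  1  'c'
  11  s[9:],s[8:]  0  ''

[0, 1, 1, 2, 0, 2, 1, 1, 1, 0, 1, 0]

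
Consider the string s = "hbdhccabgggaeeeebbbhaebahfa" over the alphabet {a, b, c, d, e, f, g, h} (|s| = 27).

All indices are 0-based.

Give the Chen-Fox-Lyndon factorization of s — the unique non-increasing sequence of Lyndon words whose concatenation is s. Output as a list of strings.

["h", "bdhcc", "abgggaeeeebbbhaebahf", "a"]

emit factor 1: 'h' (i=0, period=1)
emit factor 2: 'bdhcc' (i=1, period=5)
emit factor 3: 'abgggaeeeebbbhaebahf' (i=6, period=20)
emit factor 4: 'a' (i=26, period=1)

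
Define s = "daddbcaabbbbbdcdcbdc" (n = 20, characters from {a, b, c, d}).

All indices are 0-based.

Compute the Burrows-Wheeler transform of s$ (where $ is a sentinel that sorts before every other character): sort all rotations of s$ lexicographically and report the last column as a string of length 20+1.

rank  rotation               last
    0  $daddbcaabbbbbdcdcbdc  c
    1  aabbbbbdcdcbdc$daddbc  c
    2  abbbbbdcdcbdc$daddbca  a
    3  addbcaabbbbbdcdcbdc$d  d
    4  bbbbbdcdcbdc$daddbcaa  a
    5  bbbbdcdcbdc$daddbcaab  b
    6  bbbdcdcbdc$daddbcaabb  b
    7  bbdcdcbdc$daddbcaabbb  b
    8  bcaabbbbbdcdcbdc$dadd  d
    9  bdc$daddbcaabbbbbdcdc  c
   10  bdcdcbdc$daddbcaabbbb  b
   11  c$daddbcaabbbbbdcdcbd  d
   12  caabbbbbdcdcbdc$daddb  b
   13  cbdc$daddbcaabbbbbdcd  d
   14  cdcbdc$daddbcaabbbbbd  d
   15  daddbcaabbbbbdcdcbdc$  $
   16  dbcaabbbbbdcdcbdc$dad  d
   17  dc$daddbcaabbbbbdcdcb  b
   18  dcbdc$daddbcaabbbbbdc  c
   19  dcdcbdc$daddbcaabbbbb  b
   20  ddbcaabbbbbdcdcbdc$da  a

ccadabbbdcbdbdd$dbcba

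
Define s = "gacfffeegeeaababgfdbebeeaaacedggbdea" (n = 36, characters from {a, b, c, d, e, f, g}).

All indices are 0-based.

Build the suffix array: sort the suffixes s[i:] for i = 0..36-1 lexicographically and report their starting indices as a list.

sorted suffixes:
  #0 SA[0]=35  'a'
  #1 SA[1]=24  'aaacedggbdea'
  #2 SA[2]=11  'aababgfdbebeeaaacedggbdea'
  #3 SA[3]=25  'aacedggbdea'
  #4 SA[4]=12  'ababgfdbebeeaaacedggbdea'
  #5 SA[5]=14  'abgfdbebeeaaacedggbdea'
  #6 SA[6]=26  'acedggbdea'
  #7 SA[7]=1  'acfffeegeeaababgfdbebeeaaacedggbdea'
  #8 SA[8]=13  'babgfdbebeeaaacedggbdea'
  #9 SA[9]=32  'bdea'
  #10 SA[10]=19  'bebeeaaacedggbdea'
  #11 SA[11]=21  'beeaaacedggbdea'
  #12 SA[12]=15  'bgfdbebeeaaacedggbdea'
  #13 SA[13]=27  'cedggbdea'
  #14 SA[14]=2  'cfffeegeeaababgfdbebeeaaacedggbdea'
  #15 SA[15]=18  'dbebeeaaacedggbdea'
  #16 SA[16]=33  'dea'
  #17 SA[17]=29  'dggbdea'
  #18 SA[18]=34  'ea'
  #19 SA[19]=23  'eaaacedggbdea'
  #20 SA[20]=10  'eaababgfdbebeeaaacedggbdea'
  #21 SA[21]=20  'ebeeaaacedggbdea'
  #22 SA[22]=28  'edggbdea'
  #23 SA[23]=22  'eeaaacedggbdea'
  #24 SA[24]=9  'eeaababgfdbebeeaaacedggbdea'
  #25 SA[25]=6  'eegeeaababgfdbebeeaaacedggbdea'
  #26 SA[26]=7  'egeeaababgfdbebeeaaacedggbdea'
  #27 SA[27]=17  'fdbebeeaaacedggbdea'
  #28 SA[28]=5  'feegeeaababgfdbebeeaaacedggbdea'
  #29 SA[29]=4  'ffeegeeaababgfdbebeeaaacedggbdea'
  #30 SA[30]=3  'fffeegeeaababgfdbebeeaaacedggbdea'
  #31 SA[31]=0  'gacfffeegeeaababgfdbebeeaaacedggbdea'
  #32 SA[32]=31  'gbdea'
  #33 SA[33]=8  'geeaababgfdbebeeaaacedggbdea'
  #34 SA[34]=16  'gfdbebeeaaacedggbdea'
  #35 SA[35]=30  'ggbdea'

[35, 24, 11, 25, 12, 14, 26, 1, 13, 32, 19, 21, 15, 27, 2, 18, 33, 29, 34, 23, 10, 20, 28, 22, 9, 6, 7, 17, 5, 4, 3, 0, 31, 8, 16, 30]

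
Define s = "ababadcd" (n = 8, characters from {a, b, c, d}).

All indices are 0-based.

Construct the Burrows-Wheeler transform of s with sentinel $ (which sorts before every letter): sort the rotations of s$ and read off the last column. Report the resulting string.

d$bbaadca

rank  rotation   last
    0  $ababadcd  d
    1  ababadcd$  $
    2  abadcd$ab  b
    3  adcd$abab  b
    4  babadcd$a  a
    5  badcd$aba  a
    6  cd$ababad  d
    7  d$ababadc  c
    8  dcd$ababa  a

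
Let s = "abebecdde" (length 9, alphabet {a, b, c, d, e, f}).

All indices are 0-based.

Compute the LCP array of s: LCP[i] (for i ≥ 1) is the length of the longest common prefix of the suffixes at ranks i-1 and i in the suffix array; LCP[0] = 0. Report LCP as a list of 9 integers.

[0, 0, 2, 0, 0, 1, 0, 1, 1]

rank | idx | suffix
   0 |   0 | abebecdde
   1 |   1 | bebecdde
   2 |   3 | becdde
   3 |   5 | cdde
   4 |   6 | dde
   5 |   7 | de
   6 |   8 | e
   7 |   2 | ebecdde
   8 |   4 | ecdde

SA = [0, 1, 3, 5, 6, 7, 8, 2, 4]
rank  pair      lcp
   1  s[0:],s[1:]  0  ''
   2  s[1:],s[3:]  2  'be'
   3  s[3:],s[5:]  0  ''
   4  s[5:],s[6:]  0  ''
   5  s[6:],s[7:]  1  'd'
   6  s[7:],s[8:]  0  ''
   7  s[8:],s[2:]  1  'e'
   8  s[2:],s[4:]  1  'e'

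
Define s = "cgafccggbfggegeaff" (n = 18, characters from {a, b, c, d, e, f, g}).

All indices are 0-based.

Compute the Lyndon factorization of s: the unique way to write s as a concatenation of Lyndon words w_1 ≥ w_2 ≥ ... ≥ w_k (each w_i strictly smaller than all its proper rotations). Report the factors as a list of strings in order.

["cg", "afccggbfggegeaff"]

emit factor 1: 'cg' (i=0, period=2)
emit factor 2: 'afccggbfggegeaff' (i=2, period=16)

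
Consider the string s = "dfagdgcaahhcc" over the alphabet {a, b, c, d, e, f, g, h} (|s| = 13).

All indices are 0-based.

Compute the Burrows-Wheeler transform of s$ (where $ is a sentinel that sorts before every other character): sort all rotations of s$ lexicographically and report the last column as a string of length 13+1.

ccfacgh$gddaha

rank  rotation        last
    0  $dfagdgcaahhcc  c
    1  aahhcc$dfagdgc  c
    2  agdgcaahhcc$df  f
    3  ahhcc$dfagdgca  a
    4  c$dfagdgcaahhc  c
    5  caahhcc$dfagdg  g
    6  cc$dfagdgcaahh  h
    7  dfagdgcaahhcc$  $
    8  dgcaahhcc$dfag  g
    9  fagdgcaahhcc$d  d
   10  gcaahhcc$dfagd  d
   11  gdgcaahhcc$dfa  a
   12  hcc$dfagdgcaah  h
   13  hhcc$dfagdgcaa  a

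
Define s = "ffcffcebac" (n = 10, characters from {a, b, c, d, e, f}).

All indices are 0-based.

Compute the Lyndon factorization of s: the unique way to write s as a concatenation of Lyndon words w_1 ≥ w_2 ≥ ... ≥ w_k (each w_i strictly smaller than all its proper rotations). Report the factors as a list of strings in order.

emit factor 1: 'f' (i=0, period=1)
emit factor 2: 'f' (i=1, period=1)
emit factor 3: 'cff' (i=2, period=3)
emit factor 4: 'ce' (i=5, period=2)
emit factor 5: 'b' (i=7, period=1)
emit factor 6: 'ac' (i=8, period=2)

["f", "f", "cff", "ce", "b", "ac"]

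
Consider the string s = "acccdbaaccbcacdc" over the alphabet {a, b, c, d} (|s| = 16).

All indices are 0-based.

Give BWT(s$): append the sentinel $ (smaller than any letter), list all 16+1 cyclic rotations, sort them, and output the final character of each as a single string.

cba$cdcdbcaaccacc

rank  rotation           last
    0  $acccdbaaccbcacdc  c
    1  aaccbcacdc$acccdb  b
    2  accbcacdc$acccdba  a
    3  acccdbaaccbcacdc$  $
    4  acdc$acccdbaaccbc  c
    5  baaccbcacdc$acccd  d
    6  bcacdc$acccdbaacc  c
    7  c$acccdbaaccbcacd  d
    8  cacdc$acccdbaaccb  b
    9  cbcacdc$acccdbaac  c
   10  ccbcacdc$acccdbaa  a
   11  cccdbaaccbcacdc$a  a
   12  ccdbaaccbcacdc$ac  c
   13  cdbaaccbcacdc$acc  c
   14  cdc$acccdbaaccbca  a
   15  dbaaccbcacdc$accc  c
   16  dc$acccdbaaccbcac  c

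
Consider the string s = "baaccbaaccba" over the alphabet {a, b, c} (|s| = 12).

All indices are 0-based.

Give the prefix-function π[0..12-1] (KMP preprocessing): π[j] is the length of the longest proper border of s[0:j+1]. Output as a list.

[0, 0, 0, 0, 0, 1, 2, 3, 4, 5, 6, 7]

π[0] = 0
j=1 s[j]='a': π[1]=0 (border '')
j=2 s[j]='a': π[2]=0 (border '')
j=3 s[j]='c': π[3]=0 (border '')
j=4 s[j]='c': π[4]=0 (border '')
j=5 s[j]='b': π[5]=1 (border 'b')
j=6 s[j]='a': π[6]=2 (border 'ba')
j=7 s[j]='a': π[7]=3 (border 'baa')
j=8 s[j]='c': π[8]=4 (border 'baac')
j=9 s[j]='c': π[9]=5 (border 'baacc')
j=10 s[j]='b': π[10]=6 (border 'baaccb')
j=11 s[j]='a': π[11]=7 (border 'baaccba')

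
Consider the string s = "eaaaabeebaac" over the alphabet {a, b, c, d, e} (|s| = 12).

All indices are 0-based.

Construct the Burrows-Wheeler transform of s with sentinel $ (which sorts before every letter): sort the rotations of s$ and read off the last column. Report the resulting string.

ceaabaaeaa$eb

rank  rotation       last
    0  $eaaaabeebaac  c
    1  aaaabeebaac$e  e
    2  aaabeebaac$ea  a
    3  aabeebaac$eaa  a
    4  aac$eaaaabeeb  b
    5  abeebaac$eaaa  a
    6  ac$eaaaabeeba  a
    7  baac$eaaaabee  e
    8  beebaac$eaaaa  a
    9  c$eaaaabeebaa  a
   10  eaaaabeebaac$  $
   11  ebaac$eaaaabe  e
   12  eebaac$eaaaab  b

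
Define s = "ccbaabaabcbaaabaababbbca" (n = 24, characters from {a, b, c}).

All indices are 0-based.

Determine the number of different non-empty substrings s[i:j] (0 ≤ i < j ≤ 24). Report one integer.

245

rank | idx | suffix
   0 |  23 | a
   1 |  11 | aaabaababbbca
   2 |  12 | aabaababbbca
   3 |   3 | aabaabcbaaabaababbbca
   4 |  15 | aababbbca
   5 |   6 | aabcbaaabaababbbca
   6 |  13 | abaababbbca
   7 |   4 | abaabcbaaabaababbbca
   8 |  16 | ababbbca
   9 |  18 | abbbca
  10 |   7 | abcbaaabaababbbca
  11 |  10 | baaabaababbbca
  12 |   2 | baabaabcbaaabaababbbca
  13 |  14 | baababbbca
  14 |   5 | baabcbaaabaababbbca
  15 |  17 | babbbca
  16 |  19 | bbbca
  17 |  20 | bbca
  18 |  21 | bca
  19 |   8 | bcbaaabaababbbca
  20 |  22 | ca
  21 |   9 | cbaaabaababbbca
  22 |   1 | cbaabaabcbaaabaababbbca
  23 |   0 | ccbaabaabcbaaabaababbbca

SA = [23, 11, 12, 3, 15, 6, 13, 4, 16, 18, 7, 10, 2, 14, 5, 17, 19, 20, 21, 8, 22, 9, 1, 0]
i: (SA[i-1],SA[i]) lcp shared
  1: (23,11) 1 'a'
  2: (11,12) 2 'aa'
  3: (12,3) 6 'aabaab'
  4: (3,15) 4 'aaba'
  5: (15,6) 3 'aab'
  6: (6,13) 1 'a'
  7: (13,4) 5 'abaab'
  8: (4,16) 3 'aba'
  9: (16,18) 2 'ab'
  10: (18,7) 2 'ab'
  11: (7,10) 0 ''
  12: (10,2) 3 'baa'
  13: (2,14) 5 'baaba'
  14: (14,5) 4 'baab'
  15: (5,17) 2 'ba'
  16: (17,19) 1 'b'
  17: (19,20) 2 'bb'
  18: (20,21) 1 'b'
  19: (21,8) 2 'bc'
  20: (8,22) 0 ''
  21: (22,9) 1 'c'
  22: (9,1) 4 'cbaa'
  23: (1,0) 1 'c'

n(n+1)/2 = 24·25/2 = 300
Σ LCP = 0 + 1 + 2 + 6 + 4 + 3 + 1 + 5 + 3 + 2 + 2 + 0 + 3 + 5 + 4 + 2 + 1 + 2 + 1 + 2 + 0 + 1 + 4 + 1 = 55
distinct = 300 − 55 = 245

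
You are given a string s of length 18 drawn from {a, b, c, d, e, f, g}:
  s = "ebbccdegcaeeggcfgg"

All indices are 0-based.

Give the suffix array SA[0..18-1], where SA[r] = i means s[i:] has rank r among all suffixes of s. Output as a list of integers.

sorted suffixes:
  #0 SA[0]=9  'aeeggcfgg'
  #1 SA[1]=1  'bbccdegcaeeggcfgg'
  #2 SA[2]=2  'bccdegcaeeggcfgg'
  #3 SA[3]=8  'caeeggcfgg'
  #4 SA[4]=3  'ccdegcaeeggcfgg'
  #5 SA[5]=4  'cdegcaeeggcfgg'
  #6 SA[6]=14  'cfgg'
  #7 SA[7]=5  'degcaeeggcfgg'
  #8 SA[8]=0  'ebbccdegcaeeggcfgg'
  #9 SA[9]=10  'eeggcfgg'
  #10 SA[10]=6  'egcaeeggcfgg'
  #11 SA[11]=11  'eggcfgg'
  #12 SA[12]=15  'fgg'
  #13 SA[13]=17  'g'
  #14 SA[14]=7  'gcaeeggcfgg'
  #15 SA[15]=13  'gcfgg'
  #16 SA[16]=16  'gg'
  #17 SA[17]=12  'ggcfgg'

[9, 1, 2, 8, 3, 4, 14, 5, 0, 10, 6, 11, 15, 17, 7, 13, 16, 12]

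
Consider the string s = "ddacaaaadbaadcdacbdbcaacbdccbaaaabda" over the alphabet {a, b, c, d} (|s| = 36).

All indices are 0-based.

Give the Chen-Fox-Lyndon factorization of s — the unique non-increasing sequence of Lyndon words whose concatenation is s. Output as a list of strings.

["d", "d", "ac", "aaaadbaadcdacbdbcaacbdccb", "aaaabd", "a"]

emit factor 1: 'd' (i=0, period=1)
emit factor 2: 'd' (i=1, period=1)
emit factor 3: 'ac' (i=2, period=2)
emit factor 4: 'aaaadbaadcdacbdbcaacbdccb' (i=4, period=25)
emit factor 5: 'aaaabd' (i=29, period=6)
emit factor 6: 'a' (i=35, period=1)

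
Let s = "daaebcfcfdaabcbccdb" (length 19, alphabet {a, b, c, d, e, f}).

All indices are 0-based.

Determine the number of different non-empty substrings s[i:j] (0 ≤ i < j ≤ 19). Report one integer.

rank | idx | suffix
   0 |  10 | aabcbccdb
   1 |   1 | aaebcfcfdaabcbccdb
   2 |  11 | abcbccdb
   3 |   2 | aebcfcfdaabcbccdb
   4 |  18 | b
   5 |  12 | bcbccdb
   6 |  14 | bccdb
   7 |   4 | bcfcfdaabcbccdb
   8 |  13 | cbccdb
   9 |  15 | ccdb
  10 |  16 | cdb
  11 |   5 | cfcfdaabcbccdb
  12 |   7 | cfdaabcbccdb
  13 |   9 | daabcbccdb
  14 |   0 | daaebcfcfdaabcbccdb
  15 |  17 | db
  16 |   3 | ebcfcfdaabcbccdb
  17 |   6 | fcfdaabcbccdb
  18 |   8 | fdaabcbccdb

SA = [10, 1, 11, 2, 18, 12, 14, 4, 13, 15, 16, 5, 7, 9, 0, 17, 3, 6, 8]
rank  pair      lcp
   1  s[10:],s[1:]  2  'aa'
   2  s[1:],s[11:]  1  'a'
   3  s[11:],s[2:]  1  'a'
   4  s[2:],s[18:]  0  ''
   5  s[18:],s[12:]  1  'b'
   6  s[12:],s[14:]  2  'bc'
   7  s[14:],s[4:]  2  'bc'
   8  s[4:],s[13:]  0  ''
   9  s[13:],s[15:]  1  'c'
  10  s[15:],s[16:]  1  'c'
  11  s[16:],s[5:]  1  'c'
  12  s[5:],s[7:]  2  'cf'
  13  s[7:],s[9:]  0  ''
  14  s[9:],s[0:]  3  'daa'
  15  s[0:],s[17:]  1  'd'
  16  s[17:],s[3:]  0  ''
  17  s[3:],s[6:]  0  ''
  18  s[6:],s[8:]  1  'f'

n(n+1)/2 = 19·20/2 = 190
Σ LCP = 0 + 2 + 1 + 1 + 0 + 1 + 2 + 2 + 0 + 1 + 1 + 1 + 2 + 0 + 3 + 1 + 0 + 0 + 1 = 19
distinct = 190 − 19 = 171

171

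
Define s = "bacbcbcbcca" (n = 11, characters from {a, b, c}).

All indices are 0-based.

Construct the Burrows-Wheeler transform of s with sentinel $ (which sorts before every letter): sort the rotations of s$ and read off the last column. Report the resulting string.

acb$ccccabbb

rank  rotation      last
    0  $bacbcbcbcca  a
    1  a$bacbcbcbcc  c
    2  acbcbcbcca$b  b
    3  bacbcbcbcca$  $
    4  bcbcbcca$bac  c
    5  bcbcca$bacbc  c
    6  bcca$bacbcbc  c
    7  ca$bacbcbcbc  c
    8  cbcbcbcca$ba  a
    9  cbcbcca$bacb  b
   10  cbcca$bacbcb  b
   11  cca$bacbcbcb  b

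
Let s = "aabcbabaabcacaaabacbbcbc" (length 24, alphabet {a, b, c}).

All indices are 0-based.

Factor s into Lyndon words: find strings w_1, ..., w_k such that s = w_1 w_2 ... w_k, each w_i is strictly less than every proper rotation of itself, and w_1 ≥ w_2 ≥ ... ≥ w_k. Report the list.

emit factor 1: 'aabcbab' (i=0, period=7)
emit factor 2: 'aabcac' (i=7, period=6)
emit factor 3: 'aaabacbbcbc' (i=13, period=11)

["aabcbab", "aabcac", "aaabacbbcbc"]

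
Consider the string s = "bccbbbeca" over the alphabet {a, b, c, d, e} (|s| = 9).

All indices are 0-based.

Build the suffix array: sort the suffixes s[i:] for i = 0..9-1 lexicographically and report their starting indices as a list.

rank→(start, suffix):
  0 → (8, 'a')
  1 → (3, 'bbbeca')
  2 → (4, 'bbeca')
  3 → (0, 'bccbbbeca')
  4 → (5, 'beca')
  5 → (7, 'ca')
  6 → (2, 'cbbbeca')
  7 → (1, 'ccbbbeca')
  8 → (6, 'eca')

[8, 3, 4, 0, 5, 7, 2, 1, 6]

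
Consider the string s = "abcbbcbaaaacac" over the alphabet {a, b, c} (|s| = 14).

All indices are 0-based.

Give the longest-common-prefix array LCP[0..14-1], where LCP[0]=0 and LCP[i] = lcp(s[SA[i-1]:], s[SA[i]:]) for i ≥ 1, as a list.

rank→(start, suffix):
  0 → (7, 'aaaacac')
  1 → (8, 'aaacac')
  2 → (9, 'aacac')
  3 → (0, 'abcbbcbaaaacac')
  4 → (12, 'ac')
  5 → (10, 'acac')
  6 → (6, 'baaaacac')
  7 → (3, 'bbcbaaaacac')
  8 → (4, 'bcbaaaacac')
  9 → (1, 'bcbbcbaaaacac')
  10 → (13, 'c')
  11 → (11, 'cac')
  12 → (5, 'cbaaaacac')
  13 → (2, 'cbbcbaaaacac')

SA = [7, 8, 9, 0, 12, 10, 6, 3, 4, 1, 13, 11, 5, 2]
[i] adj suffixes → lcp
  [1] 7/8 → 3 ('aaa')
  [2] 8/9 → 2 ('aa')
  [3] 9/0 → 1 ('a')
  [4] 0/12 → 1 ('a')
  [5] 12/10 → 2 ('ac')
  [6] 10/6 → 0 ('')
  [7] 6/3 → 1 ('b')
  [8] 3/4 → 1 ('b')
  [9] 4/1 → 3 ('bcb')
  [10] 1/13 → 0 ('')
  [11] 13/11 → 1 ('c')
  [12] 11/5 → 1 ('c')
  [13] 5/2 → 2 ('cb')

[0, 3, 2, 1, 1, 2, 0, 1, 1, 3, 0, 1, 1, 2]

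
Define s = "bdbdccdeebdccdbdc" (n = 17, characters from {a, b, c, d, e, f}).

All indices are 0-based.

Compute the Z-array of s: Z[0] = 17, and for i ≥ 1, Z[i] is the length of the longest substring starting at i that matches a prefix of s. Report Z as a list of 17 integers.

[17, 0, 2, 0, 0, 0, 0, 0, 0, 2, 0, 0, 0, 0, 2, 0, 0]

Z[0]=17
i=1: outside box; Z[1]=0
i=2: outside box; Z[2]=2 scan→box=[2,4)
i=3: min(r-i=1, Z[1]=0)=0; Z[3]=0
i=4: outside box; Z[4]=0
i=5: outside box; Z[5]=0
i=6: outside box; Z[6]=0
i=7: outside box; Z[7]=0
i=8: outside box; Z[8]=0
i=9: outside box; Z[9]=2 scan→box=[9,11)
i=10: min(r-i=1, Z[1]=0)=0; Z[10]=0
i=11: outside box; Z[11]=0
i=12: outside box; Z[12]=0
i=13: outside box; Z[13]=0
i=14: outside box; Z[14]=2 scan→box=[14,16)
i=15: min(r-i=1, Z[1]=0)=0; Z[15]=0
i=16: outside box; Z[16]=0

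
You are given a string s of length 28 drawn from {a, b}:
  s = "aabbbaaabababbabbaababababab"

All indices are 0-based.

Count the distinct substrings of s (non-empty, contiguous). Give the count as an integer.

rank | idx | suffix
   0 |   5 | aaabababbabbaababababab
   1 |  17 | aababababab
   2 |   6 | aabababbabbaababababab
   3 |   0 | aabbbaaabababbabbaababababab
   4 |  26 | ab
   5 |  24 | abab
   6 |  22 | ababab
   7 |  20 | abababab
   8 |  18 | ababababab
   9 |   7 | abababbabbaababababab
  10 |   9 | ababbabbaababababab
  11 |  14 | abbaababababab
  12 |  11 | abbabbaababababab
  13 |   1 | abbbaaabababbabbaababababab
  14 |  27 | b
  15 |   4 | baaabababbabbaababababab
  16 |  16 | baababababab
  17 |  25 | bab
  18 |  23 | babab
  19 |  21 | bababab
  20 |  19 | babababab
  21 |   8 | bababbabbaababababab
  22 |  13 | babbaababababab
  23 |  10 | babbabbaababababab
  24 |   3 | bbaaabababbabbaababababab
  25 |  15 | bbaababababab
  26 |  12 | bbabbaababababab
  27 |   2 | bbbaaabababbabbaababababab

SA = [5, 17, 6, 0, 26, 24, 22, 20, 18, 7, 9, 14, 11, 1, 27, 4, 16, 25, 23, 21, 19, 8, 13, 10, 3, 15, 12, 2]
rank  pair      lcp
   1  s[5:],s[17:]  2  'aa'
   2  s[17:],s[6:]  7  'aababab'
   3  s[6:],s[0:]  3  'aab'
   4  s[0:],s[26:]  1  'a'
   5  s[26:],s[24:]  2  'ab'
   6  s[24:],s[22:]  4  'abab'
   7  s[22:],s[20:]  6  'ababab'
   8  s[20:],s[18:]  8  'abababab'
   9  s[18:],s[7:]  6  'ababab'
  10  s[7:],s[9:]  4  'abab'
  11  s[9:],s[14:]  2  'ab'
  12  s[14:],s[11:]  4  'abba'
  13  s[11:],s[1:]  3  'abb'
  14  s[1:],s[27:]  0  ''
  15  s[27:],s[4:]  1  'b'
  16  s[4:],s[16:]  3  'baa'
  17  s[16:],s[25:]  2  'ba'
  18  s[25:],s[23:]  3  'bab'
  19  s[23:],s[21:]  5  'babab'
  20  s[21:],s[19:]  7  'bababab'
  21  s[19:],s[8:]  5  'babab'
  22  s[8:],s[13:]  3  'bab'
  23  s[13:],s[10:]  5  'babba'
  24  s[10:],s[3:]  1  'b'
  25  s[3:],s[15:]  4  'bbaa'
  26  s[15:],s[12:]  3  'bba'
  27  s[12:],s[2:]  2  'bb'

n(n+1)/2 = 28·29/2 = 406
Σ LCP = 0 + 2 + 7 + 3 + 1 + 2 + 4 + 6 + 8 + 6 + 4 + 2 + 4 + 3 + 0 + 1 + 3 + 2 + 3 + 5 + 7 + 5 + 3 + 5 + 1 + 4 + 3 + 2 = 96
distinct = 406 − 96 = 310

310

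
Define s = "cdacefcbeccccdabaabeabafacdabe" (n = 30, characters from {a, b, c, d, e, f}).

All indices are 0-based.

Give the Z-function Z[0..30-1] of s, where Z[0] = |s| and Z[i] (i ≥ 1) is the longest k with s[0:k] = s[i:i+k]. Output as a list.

[30, 0, 0, 1, 0, 0, 1, 0, 0, 1, 1, 1, 3, 0, 0, 0, 0, 0, 0, 0, 0, 0, 0, 0, 0, 3, 0, 0, 0, 0]

Z[0]=30
i=1: outside box; Z[1]=0
i=2: outside box; Z[2]=0
i=3: outside box; Z[3]=1 grow→box=[3,4)
i=4: outside box; Z[4]=0
i=5: outside box; Z[5]=0
i=6: outside box; Z[6]=1 grow→box=[6,7)
i=7: outside box; Z[7]=0
i=8: outside box; Z[8]=0
i=9: outside box; Z[9]=1 grow→box=[9,10)
i=10: outside box; Z[10]=1 grow→box=[10,11)
i=11: outside box; Z[11]=1 grow→box=[11,12)
i=12: outside box; Z[12]=3 grow→box=[12,15)
i=13: min(r-i=2, Z[1]=0)=0; Z[13]=0
i=14: min(r-i=1, Z[2]=0)=0; Z[14]=0
i=15: outside box; Z[15]=0
i=16: outside box; Z[16]=0
i=17: outside box; Z[17]=0
i=18: outside box; Z[18]=0
i=19: outside box; Z[19]=0
i=20: outside box; Z[20]=0
i=21: outside box; Z[21]=0
i=22: outside box; Z[22]=0
i=23: outside box; Z[23]=0
i=24: outside box; Z[24]=0
i=25: outside box; Z[25]=3 grow→box=[25,28)
i=26: min(r-i=2, Z[1]=0)=0; Z[26]=0
i=27: min(r-i=1, Z[2]=0)=0; Z[27]=0
i=28: outside box; Z[28]=0
i=29: outside box; Z[29]=0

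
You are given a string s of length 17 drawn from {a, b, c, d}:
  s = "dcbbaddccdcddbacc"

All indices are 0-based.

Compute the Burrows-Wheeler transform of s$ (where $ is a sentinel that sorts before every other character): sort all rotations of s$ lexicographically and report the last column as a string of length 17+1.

cbbdbccdadcdd$dcca

rank  rotation            last
    0  $dcbbaddccdcddbacc  c
    1  acc$dcbbaddccdcddb  b
    2  addccdcddbacc$dcbb  b
    3  bacc$dcbbaddccdcdd  d
    4  baddccdcddbacc$dcb  b
    5  bbaddccdcddbacc$dc  c
    6  c$dcbbaddccdcddbac  c
    7  cbbaddccdcddbacc$d  d
    8  cc$dcbbaddccdcddba  a
    9  ccdcddbacc$dcbbadd  d
   10  cdcddbacc$dcbbaddc  c
   11  cddbacc$dcbbaddccd  d
   12  dbacc$dcbbaddccdcd  d
   13  dcbbaddccdcddbacc$  $
   14  dccdcddbacc$dcbbad  d
   15  dcddbacc$dcbbaddcc  c
   16  ddbacc$dcbbaddccdc  c
   17  ddccdcddbacc$dcbba  a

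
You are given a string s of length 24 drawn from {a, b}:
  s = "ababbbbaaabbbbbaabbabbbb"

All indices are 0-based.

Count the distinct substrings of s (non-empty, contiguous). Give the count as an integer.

229

rank | idx | suffix
   0 |   7 | aaabbbbbaabbabbbb
   1 |  15 | aabbabbbb
   2 |   8 | aabbbbbaabbabbbb
   3 |   0 | ababbbbaaabbbbbaabbabbbb
   4 |  16 | abbabbbb
   5 |  19 | abbbb
   6 |   2 | abbbbaaabbbbbaabbabbbb
   7 |   9 | abbbbbaabbabbbb
   8 |  23 | b
   9 |   6 | baaabbbbbaabbabbbb
  10 |  14 | baabbabbbb
  11 |  18 | babbbb
  12 |   1 | babbbbaaabbbbbaabbabbbb
  13 |  22 | bb
  14 |   5 | bbaaabbbbbaabbabbbb
  15 |  13 | bbaabbabbbb
  16 |  17 | bbabbbb
  17 |  21 | bbb
  18 |   4 | bbbaaabbbbbaabbabbbb
  19 |  12 | bbbaabbabbbb
  20 |  20 | bbbb
  21 |   3 | bbbbaaabbbbbaabbabbbb
  22 |  11 | bbbbaabbabbbb
  23 |  10 | bbbbbaabbabbbb

SA = [7, 15, 8, 0, 16, 19, 2, 9, 23, 6, 14, 18, 1, 22, 5, 13, 17, 21, 4, 12, 20, 3, 11, 10]
[i] adj suffixes → lcp
  [1] 7/15 → 2 ('aa')
  [2] 15/8 → 4 ('aabb')
  [3] 8/0 → 1 ('a')
  [4] 0/16 → 2 ('ab')
  [5] 16/19 → 3 ('abb')
  [6] 19/2 → 5 ('abbbb')
  [7] 2/9 → 5 ('abbbb')
  [8] 9/23 → 0 ('')
  [9] 23/6 → 1 ('b')
  [10] 6/14 → 3 ('baa')
  [11] 14/18 → 2 ('ba')
  [12] 18/1 → 6 ('babbbb')
  [13] 1/22 → 1 ('b')
  [14] 22/5 → 2 ('bb')
  [15] 5/13 → 4 ('bbaa')
  [16] 13/17 → 3 ('bba')
  [17] 17/21 → 2 ('bb')
  [18] 21/4 → 3 ('bbb')
  [19] 4/12 → 5 ('bbbaa')
  [20] 12/20 → 3 ('bbb')
  [21] 20/3 → 4 ('bbbb')
  [22] 3/11 → 6 ('bbbbaa')
  [23] 11/10 → 4 ('bbbb')

n(n+1)/2 = 24·25/2 = 300
Σ LCP = 0 + 2 + 4 + 1 + 2 + 3 + 5 + 5 + 0 + 1 + 3 + 2 + 6 + 1 + 2 + 4 + 3 + 2 + 3 + 5 + 3 + 4 + 6 + 4 = 71
distinct = 300 − 71 = 229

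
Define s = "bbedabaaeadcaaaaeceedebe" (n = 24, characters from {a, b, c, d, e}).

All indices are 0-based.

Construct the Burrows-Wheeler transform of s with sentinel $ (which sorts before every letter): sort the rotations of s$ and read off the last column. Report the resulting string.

ecabadeaaa$ebdeeaebadabec

rank  rotation                   last
    0  $bbedabaaeadcaaaaeceedebe  e
    1  aaaaeceedebe$bbedabaaeadc  c
    2  aaaeceedebe$bbedabaaeadca  a
    3  aaeadcaaaaeceedebe$bbedab  b
    4  aaeceedebe$bbedabaaeadcaa  a
    5  abaaeadcaaaaeceedebe$bbed  d
    6  adcaaaaeceedebe$bbedabaae  e
    7  aeadcaaaaeceedebe$bbedaba  a
    8  aeceedebe$bbedabaaeadcaaa  a
    9  baaeadcaaaaeceedebe$bbeda  a
   10  bbedabaaeadcaaaaeceedebe$  $
   11  be$bbedabaaeadcaaaaeceede  e
   12  bedabaaeadcaaaaeceedebe$b  b
   13  caaaaeceedebe$bbedabaaead  d
   14  ceedebe$bbedabaaeadcaaaae  e
   15  dabaaeadcaaaaeceedebe$bbe  e
   16  dcaaaaeceedebe$bbedabaaea  a
   17  debe$bbedabaaeadcaaaaecee  e
   18  e$bbedabaaeadcaaaaeceedeb  b
   19  eadcaaaaeceedebe$bbedabaa  a
   20  ebe$bbedabaaeadcaaaaeceed  d
   21  eceedebe$bbedabaaeadcaaaa  a
   22  edabaaeadcaaaaeceedebe$bb  b
   23  edebe$bbedabaaeadcaaaaece  e
   24  eedebe$bbedabaaeadcaaaaec  c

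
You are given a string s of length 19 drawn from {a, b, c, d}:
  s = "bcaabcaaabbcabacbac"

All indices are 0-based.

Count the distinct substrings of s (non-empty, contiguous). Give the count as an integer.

rank→(start, suffix):
  0 → (6, 'aaabbcabacbac')
  1 → (7, 'aabbcabacbac')
  2 → (2, 'aabcaaabbcabacbac')
  3 → (12, 'abacbac')
  4 → (8, 'abbcabacbac')
  5 → (3, 'abcaaabbcabacbac')
  6 → (17, 'ac')
  7 → (14, 'acbac')
  8 → (16, 'bac')
  9 → (13, 'bacbac')
  10 → (9, 'bbcabacbac')
  11 → (4, 'bcaaabbcabacbac')
  12 → (0, 'bcaabcaaabbcabacbac')
  13 → (10, 'bcabacbac')
  14 → (18, 'c')
  15 → (5, 'caaabbcabacbac')
  16 → (1, 'caabcaaabbcabacbac')
  17 → (11, 'cabacbac')
  18 → (15, 'cbac')

SA = [6, 7, 2, 12, 8, 3, 17, 14, 16, 13, 9, 4, 0, 10, 18, 5, 1, 11, 15]
i: (SA[i-1],SA[i]) lcp shared
  1: (6,7) 2 'aa'
  2: (7,2) 3 'aab'
  3: (2,12) 1 'a'
  4: (12,8) 2 'ab'
  5: (8,3) 2 'ab'
  6: (3,17) 1 'a'
  7: (17,14) 2 'ac'
  8: (14,16) 0 ''
  9: (16,13) 3 'bac'
  10: (13,9) 1 'b'
  11: (9,4) 1 'b'
  12: (4,0) 4 'bcaa'
  13: (0,10) 3 'bca'
  14: (10,18) 0 ''
  15: (18,5) 1 'c'
  16: (5,1) 3 'caa'
  17: (1,11) 2 'ca'
  18: (11,15) 1 'c'

n(n+1)/2 = 19·20/2 = 190
Σ LCP = 0 + 2 + 3 + 1 + 2 + 2 + 1 + 2 + 0 + 3 + 1 + 1 + 4 + 3 + 0 + 1 + 3 + 2 + 1 = 32
distinct = 190 − 32 = 158

158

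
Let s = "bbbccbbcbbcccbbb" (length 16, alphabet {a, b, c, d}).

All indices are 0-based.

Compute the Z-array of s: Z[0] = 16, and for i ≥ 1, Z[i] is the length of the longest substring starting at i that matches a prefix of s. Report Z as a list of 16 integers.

[16, 2, 1, 0, 0, 2, 1, 0, 2, 1, 0, 0, 0, 3, 2, 1]

Z[0]=16
i=1: i≥r, start 0; Z[1]=2 extend→box=[1,3)
i=2: min(r-i=1, Z[1]=2)=1; Z[2]=1
i=3: i≥r, start 0; Z[3]=0
i=4: i≥r, start 0; Z[4]=0
i=5: i≥r, start 0; Z[5]=2 extend→box=[5,7)
i=6: min(r-i=1, Z[1]=2)=1; Z[6]=1
i=7: i≥r, start 0; Z[7]=0
i=8: i≥r, start 0; Z[8]=2 extend→box=[8,10)
i=9: min(r-i=1, Z[1]=2)=1; Z[9]=1
i=10: i≥r, start 0; Z[10]=0
i=11: i≥r, start 0; Z[11]=0
i=12: i≥r, start 0; Z[12]=0
i=13: i≥r, start 0; Z[13]=3 extend→box=[13,16)
i=14: min(r-i=2, Z[1]=2)=2; Z[14]=2
i=15: min(r-i=1, Z[2]=1)=1; Z[15]=1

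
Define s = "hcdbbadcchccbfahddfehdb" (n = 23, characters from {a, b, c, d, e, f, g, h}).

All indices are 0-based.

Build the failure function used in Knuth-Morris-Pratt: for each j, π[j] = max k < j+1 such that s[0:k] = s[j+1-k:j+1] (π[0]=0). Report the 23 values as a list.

[0, 0, 0, 0, 0, 0, 0, 0, 0, 1, 2, 0, 0, 0, 0, 1, 0, 0, 0, 0, 1, 0, 0]

π[0] = 0
j=1 s[j]='c': π[1]=0 (border '')
j=2 s[j]='d': π[2]=0 (border '')
j=3 s[j]='b': π[3]=0 (border '')
j=4 s[j]='b': π[4]=0 (border '')
j=5 s[j]='a': π[5]=0 (border '')
j=6 s[j]='d': π[6]=0 (border '')
j=7 s[j]='c': π[7]=0 (border '')
j=8 s[j]='c': π[8]=0 (border '')
j=9 s[j]='h': π[9]=1 (border 'h')
j=10 s[j]='c': π[10]=2 (border 'hc')
j=11 s[j]='c': k: 2→0; π[11]=0 (border '')
j=12 s[j]='b': π[12]=0 (border '')
j=13 s[j]='f': π[13]=0 (border '')
j=14 s[j]='a': π[14]=0 (border '')
j=15 s[j]='h': π[15]=1 (border 'h')
j=16 s[j]='d': k: 1→0; π[16]=0 (border '')
j=17 s[j]='d': π[17]=0 (border '')
j=18 s[j]='f': π[18]=0 (border '')
j=19 s[j]='e': π[19]=0 (border '')
j=20 s[j]='h': π[20]=1 (border 'h')
j=21 s[j]='d': k: 1→0; π[21]=0 (border '')
j=22 s[j]='b': π[22]=0 (border '')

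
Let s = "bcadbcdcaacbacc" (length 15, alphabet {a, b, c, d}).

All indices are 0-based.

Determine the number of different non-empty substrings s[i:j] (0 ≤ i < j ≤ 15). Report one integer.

rank→(start, suffix):
  0 → (8, 'aacbacc')
  1 → (9, 'acbacc')
  2 → (12, 'acc')
  3 → (2, 'adbcdcaacbacc')
  4 → (11, 'bacc')
  5 → (0, 'bcadbcdcaacbacc')
  6 → (4, 'bcdcaacbacc')
  7 → (14, 'c')
  8 → (7, 'caacbacc')
  9 → (1, 'cadbcdcaacbacc')
  10 → (10, 'cbacc')
  11 → (13, 'cc')
  12 → (5, 'cdcaacbacc')
  13 → (3, 'dbcdcaacbacc')
  14 → (6, 'dcaacbacc')

SA = [8, 9, 12, 2, 11, 0, 4, 14, 7, 1, 10, 13, 5, 3, 6]
rank  pair      lcp
   1  s[8:],s[9:]  1  'a'
   2  s[9:],s[12:]  2  'ac'
   3  s[12:],s[2:]  1  'a'
   4  s[2:],s[11:]  0  ''
   5  s[11:],s[0:]  1  'b'
   6  s[0:],s[4:]  2  'bc'
   7  s[4:],s[14:]  0  ''
   8  s[14:],s[7:]  1  'c'
   9  s[7:],s[1:]  2  'ca'
  10  s[1:],s[10:]  1  'c'
  11  s[10:],s[13:]  1  'c'
  12  s[13:],s[5:]  1  'c'
  13  s[5:],s[3:]  0  ''
  14  s[3:],s[6:]  1  'd'

n(n+1)/2 = 15·16/2 = 120
Σ LCP = 0 + 1 + 2 + 1 + 0 + 1 + 2 + 0 + 1 + 2 + 1 + 1 + 1 + 0 + 1 = 14
distinct = 120 − 14 = 106

106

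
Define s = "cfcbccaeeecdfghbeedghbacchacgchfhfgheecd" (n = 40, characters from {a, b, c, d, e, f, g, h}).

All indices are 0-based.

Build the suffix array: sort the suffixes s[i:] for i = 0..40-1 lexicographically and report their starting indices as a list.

rank→(start, suffix):
  0 → (22, 'acchacgchfhfgheecd')
  1 → (26, 'acgchfhfgheecd')
  2 → (6, 'aeeecdfghbeedghbacchacgchfhfgheecd')
  3 → (21, 'bacchacgchfhfgheecd')
  4 → (3, 'bccaeeecdfghbeedghbacchacgchfhfgheecd')
  5 → (15, 'beedghbacchacgchfhfgheecd')
  6 → (5, 'caeeecdfghbeedghbacchacgchfhfgheecd')
  7 → (2, 'cbccaeeecdfghbeedghbacchacgchfhfgheecd')
  8 → (4, 'ccaeeecdfghbeedghbacchacgchfhfgheecd')
  9 → (23, 'cchacgchfhfgheecd')
  10 → (38, 'cd')
  11 → (10, 'cdfghbeedghbacchacgchfhfgheecd')
  12 → (0, 'cfcbccaeeecdfghbeedghbacchacgchfhfgheecd')
  13 → (27, 'cgchfhfgheecd')
  14 → (24, 'chacgchfhfgheecd')
  15 → (29, 'chfhfgheecd')
  16 → (39, 'd')
  17 → (11, 'dfghbeedghbacchacgchfhfgheecd')
  18 → (18, 'dghbacchacgchfhfgheecd')
  19 → (37, 'ecd')
  20 → (9, 'ecdfghbeedghbacchacgchfhfgheecd')
  21 → (17, 'edghbacchacgchfhfgheecd')
  22 → (36, 'eecd')
  23 → (8, 'eecdfghbeedghbacchacgchfhfgheecd')
  24 → (16, 'eedghbacchacgchfhfgheecd')
  25 → (7, 'eeecdfghbeedghbacchacgchfhfgheecd')
  26 → (1, 'fcbccaeeecdfghbeedghbacchacgchfhfgheecd')
  27 → (12, 'fghbeedghbacchacgchfhfgheecd')
  28 → (33, 'fgheecd')
  29 → (31, 'fhfgheecd')
  30 → (28, 'gchfhfgheecd')
  31 → (19, 'ghbacchacgchfhfgheecd')
  32 → (13, 'ghbeedghbacchacgchfhfgheecd')
  33 → (34, 'gheecd')
  34 → (25, 'hacgchfhfgheecd')
  35 → (20, 'hbacchacgchfhfgheecd')
  36 → (14, 'hbeedghbacchacgchfhfgheecd')
  37 → (35, 'heecd')
  38 → (32, 'hfgheecd')
  39 → (30, 'hfhfgheecd')

[22, 26, 6, 21, 3, 15, 5, 2, 4, 23, 38, 10, 0, 27, 24, 29, 39, 11, 18, 37, 9, 17, 36, 8, 16, 7, 1, 12, 33, 31, 28, 19, 13, 34, 25, 20, 14, 35, 32, 30]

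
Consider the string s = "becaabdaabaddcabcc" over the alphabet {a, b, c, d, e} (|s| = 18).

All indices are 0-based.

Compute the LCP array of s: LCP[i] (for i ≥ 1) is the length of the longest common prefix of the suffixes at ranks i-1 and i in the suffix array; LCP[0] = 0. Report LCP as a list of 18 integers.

sorted suffixes:
  #0 SA[0]=7  'aabaddcabcc'
  #1 SA[1]=3  'aabdaabaddcabcc'
  #2 SA[2]=8  'abaddcabcc'
  #3 SA[3]=14  'abcc'
  #4 SA[4]=4  'abdaabaddcabcc'
  #5 SA[5]=10  'addcabcc'
  #6 SA[6]=9  'baddcabcc'
  #7 SA[7]=15  'bcc'
  #8 SA[8]=5  'bdaabaddcabcc'
  #9 SA[9]=0  'becaabdaabaddcabcc'
  #10 SA[10]=17  'c'
  #11 SA[11]=2  'caabdaabaddcabcc'
  #12 SA[12]=13  'cabcc'
  #13 SA[13]=16  'cc'
  #14 SA[14]=6  'daabaddcabcc'
  #15 SA[15]=12  'dcabcc'
  #16 SA[16]=11  'ddcabcc'
  #17 SA[17]=1  'ecaabdaabaddcabcc'

SA = [7, 3, 8, 14, 4, 10, 9, 15, 5, 0, 17, 2, 13, 16, 6, 12, 11, 1]
rank  pair      lcp
   1  s[7:],s[3:]  3  'aab'
   2  s[3:],s[8:]  1  'a'
   3  s[8:],s[14:]  2  'ab'
   4  s[14:],s[4:]  2  'ab'
   5  s[4:],s[10:]  1  'a'
   6  s[10:],s[9:]  0  ''
   7  s[9:],s[15:]  1  'b'
   8  s[15:],s[5:]  1  'b'
   9  s[5:],s[0:]  1  'b'
  10  s[0:],s[17:]  0  ''
  11  s[17:],s[2:]  1  'c'
  12  s[2:],s[13:]  2  'ca'
  13  s[13:],s[16:]  1  'c'
  14  s[16:],s[6:]  0  ''
  15  s[6:],s[12:]  1  'd'
  16  s[12:],s[11:]  1  'd'
  17  s[11:],s[1:]  0  ''

[0, 3, 1, 2, 2, 1, 0, 1, 1, 1, 0, 1, 2, 1, 0, 1, 1, 0]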